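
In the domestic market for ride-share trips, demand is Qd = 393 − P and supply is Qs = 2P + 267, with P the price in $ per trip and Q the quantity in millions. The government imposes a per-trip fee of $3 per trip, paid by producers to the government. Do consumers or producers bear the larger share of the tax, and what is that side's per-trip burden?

Without the tax, 393 − P = 2P + 267 gives 3P = 126, so P* = $42 and Q* = 351.
With the tax collected from producers, supply shifts: Qs = 2(P − 3) + 267.
New equilibrium: consumers pay $44, producers receive $41, Q = 349. (Wedge: Pb − Ps = 3.)
Per-trip burden: consumers $2, producers $1.
Consumers take the larger share because demand is less price-elastic here (demand slope 1 vs supply slope 2).

Consumers bear the larger share: $2 per trip.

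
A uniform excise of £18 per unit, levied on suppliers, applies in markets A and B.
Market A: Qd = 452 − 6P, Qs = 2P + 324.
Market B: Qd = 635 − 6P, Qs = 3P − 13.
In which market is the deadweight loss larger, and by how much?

Market B, by £81.

Market A: pre-tax P* = £16, Q* = 356; post-tax Q = 329; deadweight loss = £243.
Market B: pre-tax P* = £72, Q* = 203; post-tax Q = 167; deadweight loss = £324.
Difference: £243 vs £324 → market B is larger by £81.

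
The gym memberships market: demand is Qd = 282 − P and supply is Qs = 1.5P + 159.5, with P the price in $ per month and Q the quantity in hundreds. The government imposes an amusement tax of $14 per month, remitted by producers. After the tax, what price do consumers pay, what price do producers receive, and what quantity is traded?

Without the tax, 282 − P = 1.5P + 159.5 gives 2.5P = 122.5, so P* = $49 and Q* = 233.
With the tax collected from producers, supply shifts: Qs = 1.5(P − 14) + 159.5.
New equilibrium: consumers pay $57.4, producers receive $43.4, Q = 224.6. (Wedge: Pb − Ps = 14.)

Consumers pay $57.4; producers receive $43.4; quantity = 224.6.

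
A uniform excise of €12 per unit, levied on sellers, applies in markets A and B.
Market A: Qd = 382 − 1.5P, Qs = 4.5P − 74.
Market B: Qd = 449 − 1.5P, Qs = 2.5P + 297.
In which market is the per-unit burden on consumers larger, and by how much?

Market A: pre-tax P* = €76, Q* = 268; post-tax Q = 254.5; per-unit burden on consumers = €9.
Market B: pre-tax P* = €38, Q* = 392; post-tax Q = 380.75; per-unit burden on consumers = €7.5.
Difference: €9 vs €7.5 → market A is larger by €1.5.

Market A, by €1.5.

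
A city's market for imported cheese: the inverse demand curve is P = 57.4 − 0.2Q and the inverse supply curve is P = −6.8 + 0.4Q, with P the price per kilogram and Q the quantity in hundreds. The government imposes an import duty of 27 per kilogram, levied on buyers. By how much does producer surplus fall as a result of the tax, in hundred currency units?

Producer surplus falls by 1521 hundred.

Rewrite in direct form: Qd = 287 − 5P and Qs = 2.5P + 17.
Before the tax: set 287 − 5P = 2.5P + 17 → P* = 36, Q* = 107.
With the tax collected from buyers, demand (in seller-price terms) shifts: Qd = 287 − 5(P + 27).
Solving gives Q = 62 with buyers paying 45 and sellers receiving 18 (the 27 wedge).
ΔPS is the trapezoid between Q = 62 and Q = 107 of height 18: ½ · (107 + 62) · 18 = 1521.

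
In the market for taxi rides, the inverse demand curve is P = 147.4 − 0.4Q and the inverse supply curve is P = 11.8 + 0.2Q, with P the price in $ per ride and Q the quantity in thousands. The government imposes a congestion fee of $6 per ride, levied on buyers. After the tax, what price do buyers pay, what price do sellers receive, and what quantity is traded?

Buyers pay $61; sellers receive $55; quantity = 216.

Inverting to Q(P) form: Qd = 368.5 − 2.5P; Qs = 5P − 59.
Without the tax, 368.5 − 2.5P = 5P − 59 gives 7.5P = 427.5, so P* = $57 and Q* = 226.
With the tax collected from buyers, demand (in seller-price terms) shifts: Qd = 368.5 − 2.5(P + 6).
Solving gives Q = 216 with buyers paying $61 and sellers receiving $55 (the $6 wedge).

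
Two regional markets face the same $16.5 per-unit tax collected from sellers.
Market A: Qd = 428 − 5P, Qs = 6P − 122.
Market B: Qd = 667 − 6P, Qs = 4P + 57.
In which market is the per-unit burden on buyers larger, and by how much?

Market A, by $2.4.

Market A: pre-tax P* = $50, Q* = 178; post-tax Q = 133; per-unit burden on buyers = $9.
Market B: pre-tax P* = $61, Q* = 301; post-tax Q = 261.4; per-unit burden on buyers = $6.6.
Difference: $9 vs $6.6 → market A is larger by $2.4.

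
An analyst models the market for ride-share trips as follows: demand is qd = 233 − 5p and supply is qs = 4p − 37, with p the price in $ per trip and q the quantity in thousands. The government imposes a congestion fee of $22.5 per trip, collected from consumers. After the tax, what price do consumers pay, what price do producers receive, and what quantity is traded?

Consumers pay $40; producers receive $17.5; quantity = 33.

Without the tax, 233 − 5p = 4p − 37 gives 9p = 270, so p* = $30 and q* = 83.
With the tax collected from consumers, demand (in seller-price terms) shifts: qd = 233 − 5(p + 22.5).
Solving gives q = 33 with consumers paying $40 and producers receiving $17.5 (the $22.5 wedge).
The less price-elastic side of the market bears the larger share of a per-unit tax.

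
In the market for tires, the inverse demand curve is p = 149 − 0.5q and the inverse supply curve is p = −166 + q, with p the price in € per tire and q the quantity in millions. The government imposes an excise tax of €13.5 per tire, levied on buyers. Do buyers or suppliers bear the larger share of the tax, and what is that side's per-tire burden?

Suppliers bear the larger share: €9 per tire.

Inverting to q(p) form: qd = 298 − 2p; qs = p + 166.
Without the tax, 298 − 2p = p + 166 gives 3p = 132, so p* = €44 and q* = 210.
With the tax collected from buyers, demand (in seller-price terms) shifts: qd = 298 − 2(p + 13.5).
Solving gives q = 201 with buyers paying €48.5 and suppliers receiving €35 (the €13.5 wedge).
Per-tire burden: buyers €4.5, suppliers €9.
Suppliers take the larger share because supply is less price-elastic here (demand slope 2 vs supply slope 1).
The less price-elastic side of the market bears the larger share of a per-unit tax.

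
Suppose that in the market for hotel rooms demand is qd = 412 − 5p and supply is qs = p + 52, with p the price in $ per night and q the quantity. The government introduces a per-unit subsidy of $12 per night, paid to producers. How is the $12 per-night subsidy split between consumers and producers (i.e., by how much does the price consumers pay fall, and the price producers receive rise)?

Before the subsidy: set 412 − 5p = p + 52 → p* = $60, q* = 112.
With a per-unit subsidy paid to producers, each receives p + 12 per unit sold, so supply becomes qs = (p + 12) + 52.
Solving gives q = 122 with consumers paying $58 and producers receiving $70 (the $12 wedge).
Gain to consumers: $2; to producers: $10. (They sum to $12.)

Consumers gain $2 per night; producers gain $10 per night.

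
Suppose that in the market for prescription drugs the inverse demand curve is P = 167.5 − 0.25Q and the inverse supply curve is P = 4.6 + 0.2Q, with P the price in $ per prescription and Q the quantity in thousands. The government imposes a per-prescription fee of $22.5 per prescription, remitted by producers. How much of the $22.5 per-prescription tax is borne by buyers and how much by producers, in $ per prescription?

Inverting to Q(P) form: Qd = 670 − 4P; Qs = 5P − 23.
Without the tax, 670 − 4P = 5P − 23 gives 9P = 693, so P* = $77 and Q* = 362.
With the tax collected from producers, supply shifts: Qs = 5(P − 22.5) − 23.
Solving gives Q = 312 with buyers paying $89.5 and producers receiving $67 (the $22.5 wedge).
Burden on buyers: $12.5; on producers: $10. (They sum to $22.5.)
The less price-elastic side of the market bears the larger share of a per-unit tax.

Buyers bear $12.5 per prescription; producers bear $10 per prescription.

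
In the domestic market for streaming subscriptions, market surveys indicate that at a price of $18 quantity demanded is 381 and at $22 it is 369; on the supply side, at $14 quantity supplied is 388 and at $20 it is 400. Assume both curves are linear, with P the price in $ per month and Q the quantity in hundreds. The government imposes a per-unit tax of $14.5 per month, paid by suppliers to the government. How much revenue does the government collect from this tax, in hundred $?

Tax revenue = $5402.7 hundred.

Demand slope: (369 − 381)/(22 − 18) = -3, so Qd = 435 − 3P.
Supply slope: (400 − 388)/(20 − 14) = 2, so Qs = 2P + 360.
Before the tax: set 435 − 3P = 2P + 360 → P* = $15, Q* = 390.
With the tax collected from suppliers, supply shifts: Qs = 2(P − 14.5) + 360.
New equilibrium: consumers pay $20.8, suppliers receive $6.3, Q = 372.6. (Wedge: Pb − Ps = 14.5.)
Revenue = t · Q = 14.5 · 372.6 = $5402.7.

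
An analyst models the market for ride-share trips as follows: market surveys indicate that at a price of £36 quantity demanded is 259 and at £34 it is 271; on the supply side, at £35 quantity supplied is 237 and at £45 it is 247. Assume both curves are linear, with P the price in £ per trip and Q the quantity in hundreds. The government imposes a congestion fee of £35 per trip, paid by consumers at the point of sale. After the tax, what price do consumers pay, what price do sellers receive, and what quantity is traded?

Consumers pay £44; sellers receive £9; quantity = 211.

Demand slope: (271 − 259)/(34 − 36) = -6, so Qd = 475 − 6P.
Supply slope: (247 − 237)/(45 − 35) = 1, so Qs = P + 202.
Without the tax, 475 − 6P = P + 202 gives 7P = 273, so P* = £39 and Q* = 241.
With the tax collected from consumers, demand (in seller-price terms) shifts: Qd = 475 − 6(P + 35).
Solving gives Q = 211 with consumers paying £44 and sellers receiving £9 (the £35 wedge).
The less price-elastic side of the market bears the larger share of a per-unit tax.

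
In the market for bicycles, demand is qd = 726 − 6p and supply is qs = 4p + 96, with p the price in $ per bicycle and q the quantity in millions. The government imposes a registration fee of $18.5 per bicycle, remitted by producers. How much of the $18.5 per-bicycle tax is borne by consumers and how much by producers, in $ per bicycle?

Consumers bear $7.4 per bicycle; producers bear $11.1 per bicycle.

Before the tax: set 726 − 6p = 4p + 96 → p* = $63, q* = 348.
With the tax collected from producers, supply shifts: qs = 4(p − 18.5) + 96.
New equilibrium: consumers pay $70.4, producers receive $51.9, q = 303.6. (Wedge: pb − ps = 18.5.)
Burden on consumers: $7.4; on producers: $11.1. (They sum to $18.5.)
The less price-elastic side of the market bears the larger share of a per-unit tax.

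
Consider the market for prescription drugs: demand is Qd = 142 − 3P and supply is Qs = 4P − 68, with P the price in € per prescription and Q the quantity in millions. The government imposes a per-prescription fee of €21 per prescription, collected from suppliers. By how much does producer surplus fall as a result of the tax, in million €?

Producer surplus falls by €306 million.

Before the tax: set 142 − 3P = 4P − 68 → P* = €30, Q* = 52.
With the tax collected from suppliers, supply shifts: Qs = 4(P − 21) − 68.
Solving gives Q = 16 with buyers paying €42 and suppliers receiving €21 (the €21 wedge).
ΔPS is the trapezoid between Q = 16 and Q = 52 of height €9: ½ · (52 + 16) · 9 = €306.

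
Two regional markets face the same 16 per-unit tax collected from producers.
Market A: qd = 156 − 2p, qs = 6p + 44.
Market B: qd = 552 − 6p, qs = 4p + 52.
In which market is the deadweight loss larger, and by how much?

Market A: pre-tax p* = 14, q* = 128; post-tax q = 104; deadweight loss = 192.
Market B: pre-tax p* = 50, q* = 252; post-tax q = 213.6; deadweight loss = 307.2.
Difference: 192 vs 307.2 → market B is larger by 115.2.

Market B, by 115.2.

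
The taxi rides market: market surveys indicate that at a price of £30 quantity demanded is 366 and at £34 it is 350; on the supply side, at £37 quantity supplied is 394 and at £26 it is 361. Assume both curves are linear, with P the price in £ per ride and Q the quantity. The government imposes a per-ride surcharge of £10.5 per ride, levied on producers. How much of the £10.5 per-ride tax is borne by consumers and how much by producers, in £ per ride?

Demand slope: (350 − 366)/(34 − 30) = -4, so Qd = 486 − 4P.
Supply slope: (361 − 394)/(26 − 37) = 3, so Qs = 3P + 283.
Without the tax, 486 − 4P = 3P + 283 gives 7P = 203, so P* = £29 and Q* = 370.
With the tax collected from producers, supply shifts: Qs = 3(P − 10.5) + 283.
New equilibrium: consumers pay £33.5, producers receive £23, Q = 352. (Wedge: Pb − Ps = 10.5.)
Burden on consumers: £4.5; on producers: £6. (They sum to £10.5.)

Consumers bear £4.5 per ride; producers bear £6 per ride.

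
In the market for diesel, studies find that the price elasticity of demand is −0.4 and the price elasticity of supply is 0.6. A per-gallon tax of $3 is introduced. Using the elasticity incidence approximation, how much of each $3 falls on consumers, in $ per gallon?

Consumers bear ≈ $1.8 per gallon.

Incidence ratio: consumers' share ≈ εs / (εs + |εd|) = 0.6 / (0.6 + 0.4) = 0.6.
So consumers bear ≈ 0.6 × $3 = $1.8; suppliers bear $1.2.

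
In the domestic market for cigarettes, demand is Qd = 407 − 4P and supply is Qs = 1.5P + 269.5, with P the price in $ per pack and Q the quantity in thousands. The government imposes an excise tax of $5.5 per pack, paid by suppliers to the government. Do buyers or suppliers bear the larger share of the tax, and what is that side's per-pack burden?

Suppliers bear the larger share: $4 per pack.

Before the tax: set 407 − 4P = 1.5P + 269.5 → P* = $25, Q* = 307.
With the tax collected from suppliers, supply shifts: Qs = 1.5(P − 5.5) + 269.5.
Solving gives Q = 301 with buyers paying $26.5 and suppliers receiving $21 (the $5.5 wedge).
Per-pack burden: buyers $1.5, suppliers $4.
Suppliers take the larger share because supply is less price-elastic here (demand slope 4 vs supply slope 1.5).
The less price-elastic side of the market bears the larger share of a per-unit tax.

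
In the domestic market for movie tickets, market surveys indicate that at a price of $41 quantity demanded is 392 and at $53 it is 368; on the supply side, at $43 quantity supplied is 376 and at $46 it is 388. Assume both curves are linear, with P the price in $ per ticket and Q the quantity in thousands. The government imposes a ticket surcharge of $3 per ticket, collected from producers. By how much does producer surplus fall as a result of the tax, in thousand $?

Demand slope: (368 − 392)/(53 − 41) = -2, so Qd = 474 − 2P.
Supply slope: (388 − 376)/(46 − 43) = 4, so Qs = 4P + 204.
Without the tax, 474 − 2P = 4P + 204 gives 6P = 270, so P* = $45 and Q* = 384.
With the tax collected from producers, supply shifts: Qs = 4(P − 3) + 204.
New equilibrium: consumers pay $47, producers receive $44, Q = 380. (Wedge: Pb − Ps = 3.)
ΔPS is the trapezoid between Q = 380 and Q = 384 of height $1: ½ · (384 + 380) · 1 = $382.

Producer surplus falls by $382 thousand.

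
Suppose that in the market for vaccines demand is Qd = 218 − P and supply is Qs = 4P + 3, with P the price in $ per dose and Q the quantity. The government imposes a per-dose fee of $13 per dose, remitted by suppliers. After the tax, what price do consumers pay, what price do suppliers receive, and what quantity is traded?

Consumers pay $53.4; suppliers receive $40.4; quantity = 164.6.

Without the tax, 218 − P = 4P + 3 gives 5P = 215, so P* = $43 and Q* = 175.
With the tax collected from suppliers, supply shifts: Qs = 4(P − 13) + 3.
Solving gives Q = 164.6 with consumers paying $53.4 and suppliers receiving $40.4 (the $13 wedge).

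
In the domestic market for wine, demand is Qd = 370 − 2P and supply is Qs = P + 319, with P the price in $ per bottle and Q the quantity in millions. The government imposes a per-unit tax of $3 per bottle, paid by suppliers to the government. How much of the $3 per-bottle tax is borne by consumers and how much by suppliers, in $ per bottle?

Without the tax, 370 − 2P = P + 319 gives 3P = 51, so P* = $17 and Q* = 336.
With the tax collected from suppliers, supply shifts: Qs = (P − 3) + 319.
Solving gives Q = 334 with consumers paying $18 and suppliers receiving $15 (the $3 wedge).
Burden on consumers: $1; on suppliers: $2. (They sum to $3.)

Consumers bear $1 per bottle; suppliers bear $2 per bottle.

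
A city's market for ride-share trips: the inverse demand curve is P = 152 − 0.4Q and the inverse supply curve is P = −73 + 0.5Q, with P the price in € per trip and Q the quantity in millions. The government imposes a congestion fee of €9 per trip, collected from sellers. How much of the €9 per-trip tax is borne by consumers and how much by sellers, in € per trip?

Rewrite in direct form: Qd = 380 − 2.5P and Qs = 2P + 146.
Before the tax: set 380 − 2.5P = 2P + 146 → P* = €52, Q* = 250.
With the tax collected from sellers, supply shifts: Qs = 2(P − 9) + 146.
New equilibrium: consumers pay €56, sellers receive €47, Q = 240. (Wedge: Pb − Ps = 9.)
Burden on consumers: €4; on sellers: €5. (They sum to €9.)

Consumers bear €4 per trip; sellers bear €5 per trip.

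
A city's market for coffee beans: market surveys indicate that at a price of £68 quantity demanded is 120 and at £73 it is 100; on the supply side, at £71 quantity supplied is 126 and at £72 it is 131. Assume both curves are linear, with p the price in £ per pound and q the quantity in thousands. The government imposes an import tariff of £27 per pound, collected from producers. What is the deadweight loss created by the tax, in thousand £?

Deadweight loss = £810 thousand.

Demand slope: (100 − 120)/(73 − 68) = -4, so qd = 392 − 4p.
Supply slope: (131 − 126)/(72 − 71) = 5, so qs = 5p − 229.
Before the tax: set 392 − 4p = 5p − 229 → p* = £69, q* = 116.
With the tax collected from producers, supply shifts: qs = 5(p − 27) − 229.
Solving gives q = 56 with consumers paying £84 and producers receiving £57 (the £27 wedge).
Quantity falls by |ΔQ| = |116 − 56| = 60.
DWL = ½ · t · |ΔQ| = ½ · 27 · 60 = £810.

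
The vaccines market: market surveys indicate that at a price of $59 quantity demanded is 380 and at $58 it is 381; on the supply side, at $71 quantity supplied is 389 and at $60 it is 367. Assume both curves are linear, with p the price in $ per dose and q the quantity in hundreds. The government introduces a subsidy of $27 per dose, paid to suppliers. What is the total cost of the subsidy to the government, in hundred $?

Demand slope: (381 − 380)/(58 − 59) = -1, so qd = 439 − p.
Supply slope: (367 − 389)/(60 − 71) = 2, so qs = 2p + 247.
Without the subsidy, 439 − p = 2p + 247 gives 3p = 192, so p* = $64 and q* = 375.
With a per-unit subsidy paid to suppliers, each receives p + 27 per unit sold, so supply becomes qs = 2(p + 27) + 247.
Solving gives q = 393 with buyers paying $46 and suppliers receiving $73 (the $27 wedge).
Outlay = t · Q = 27 · 393 = $10611.

Government outlay = $10611 hundred.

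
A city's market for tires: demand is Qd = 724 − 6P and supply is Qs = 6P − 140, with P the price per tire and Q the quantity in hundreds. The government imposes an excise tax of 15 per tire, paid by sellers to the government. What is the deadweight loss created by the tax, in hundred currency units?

Deadweight loss = 337.5 hundred.

Without the tax, 724 − 6P = 6P − 140 gives 12P = 864, so P* = 72 and Q* = 292.
With the tax collected from sellers, supply shifts: Qs = 6(P − 15) − 140.
Solving gives Q = 247 with buyers paying 79.5 and sellers receiving 64.5 (the 15 wedge).
Quantity falls by |ΔQ| = |292 − 247| = 45.
DWL = ½ · t · |ΔQ| = ½ · 15 · 45 = 337.5.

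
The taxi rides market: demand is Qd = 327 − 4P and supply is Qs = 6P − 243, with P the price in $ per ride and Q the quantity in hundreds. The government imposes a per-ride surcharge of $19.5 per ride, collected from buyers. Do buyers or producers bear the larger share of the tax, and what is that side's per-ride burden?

Buyers bear the larger share: $11.7 per ride.

Before the tax: set 327 − 4P = 6P − 243 → P* = $57, Q* = 99.
With the tax collected from buyers, demand (in seller-price terms) shifts: Qd = 327 − 4(P + 19.5).
New equilibrium: buyers pay $68.7, producers receive $49.2, Q = 52.2. (Wedge: Pb − Ps = 19.5.)
Per-ride burden: buyers $11.7, producers $7.8.
Buyers take the larger share because demand is less price-elastic here (demand slope 4 vs supply slope 6).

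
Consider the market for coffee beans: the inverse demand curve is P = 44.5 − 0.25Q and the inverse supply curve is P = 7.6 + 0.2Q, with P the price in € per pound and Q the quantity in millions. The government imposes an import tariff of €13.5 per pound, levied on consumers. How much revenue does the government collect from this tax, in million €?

Tax revenue = €702 million.

Rewrite in direct form: Qd = 178 − 4P and Qs = 5P − 38.
Without the tax, 178 − 4P = 5P − 38 gives 9P = 216, so P* = €24 and Q* = 82.
With the tax collected from consumers, demand (in seller-price terms) shifts: Qd = 178 − 4(P + 13.5).
Solving gives Q = 52 with consumers paying €31.5 and producers receiving €18 (the €13.5 wedge).
Revenue = t · Q = 13.5 · 52 = €702.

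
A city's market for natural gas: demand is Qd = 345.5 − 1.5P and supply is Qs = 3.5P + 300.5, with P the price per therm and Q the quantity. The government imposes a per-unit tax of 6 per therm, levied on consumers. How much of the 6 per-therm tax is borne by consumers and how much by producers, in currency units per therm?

Consumers bear 4.2 per therm; producers bear 1.8 per therm.

Without the tax, 345.5 − 1.5P = 3.5P + 300.5 gives 5P = 45, so P* = 9 and Q* = 332.
With the tax collected from consumers, demand (in seller-price terms) shifts: Qd = 345.5 − 1.5(P + 6).
New equilibrium: consumers pay 13.2, producers receive 7.2, Q = 325.7. (Wedge: Pb − Ps = 6.)
Burden on consumers: 4.2; on producers: 1.8. (They sum to 6.)
The less price-elastic side of the market bears the larger share of a per-unit tax.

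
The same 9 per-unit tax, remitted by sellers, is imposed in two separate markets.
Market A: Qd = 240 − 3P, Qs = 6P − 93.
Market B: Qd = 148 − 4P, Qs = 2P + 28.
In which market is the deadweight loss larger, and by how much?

Market A, by 27.

Market A: pre-tax P* = 37, Q* = 129; post-tax Q = 111; deadweight loss = 81.
Market B: pre-tax P* = 20, Q* = 68; post-tax Q = 56; deadweight loss = 54.
Difference: 81 vs 54 → market A is larger by 27.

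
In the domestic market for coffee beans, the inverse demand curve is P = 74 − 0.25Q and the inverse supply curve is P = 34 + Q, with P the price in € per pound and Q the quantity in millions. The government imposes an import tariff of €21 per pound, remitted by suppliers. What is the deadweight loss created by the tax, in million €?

Deadweight loss = €176.4 million.

Rewrite in direct form: Qd = 296 − 4P and Qs = P − 34.
Before the tax: set 296 − 4P = P − 34 → P* = €66, Q* = 32.
With the tax collected from suppliers, supply shifts: Qs = (P − 21) − 34.
New equilibrium: consumers pay €70.2, suppliers receive €49.2, Q = 15.2. (Wedge: Pb − Ps = 21.)
Quantity falls by |ΔQ| = |32 − 15.2| = 16.8.
DWL = ½ · t · |ΔQ| = ½ · 21 · 16.8 = €176.4.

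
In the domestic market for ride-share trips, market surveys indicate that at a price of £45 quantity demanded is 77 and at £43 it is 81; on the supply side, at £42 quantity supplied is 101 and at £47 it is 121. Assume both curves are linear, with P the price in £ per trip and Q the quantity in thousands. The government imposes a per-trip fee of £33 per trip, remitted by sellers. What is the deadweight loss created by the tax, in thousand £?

Demand slope: (81 − 77)/(43 − 45) = -2, so Qd = 167 − 2P.
Supply slope: (121 − 101)/(47 − 42) = 4, so Qs = 4P − 67.
Without the tax, 167 − 2P = 4P − 67 gives 6P = 234, so P* = £39 and Q* = 89.
With the tax collected from sellers, supply shifts: Qs = 4(P − 33) − 67.
Solving gives Q = 45 with consumers paying £61 and sellers receiving £28 (the £33 wedge).
Quantity falls by |ΔQ| = |89 − 45| = 44.
DWL = ½ · t · |ΔQ| = ½ · 33 · 44 = £726.

Deadweight loss = £726 thousand.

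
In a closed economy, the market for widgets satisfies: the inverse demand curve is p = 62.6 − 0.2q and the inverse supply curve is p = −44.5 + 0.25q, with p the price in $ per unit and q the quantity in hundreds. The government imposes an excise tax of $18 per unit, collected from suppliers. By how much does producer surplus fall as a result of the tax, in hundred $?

Producer surplus falls by $2180 hundred.

Inverting to q(p) form: qd = 313 − 5p; qs = 4p + 178.
Without the tax, 313 − 5p = 4p + 178 gives 9p = 135, so p* = $15 and q* = 238.
With the tax collected from suppliers, supply shifts: qs = 4(p − 18) + 178.
Solving gives q = 198 with consumers paying $23 and suppliers receiving $5 (the $18 wedge).
ΔPS is the trapezoid between Q = 198 and Q = 238 of height $10: ½ · (238 + 198) · 10 = $2180.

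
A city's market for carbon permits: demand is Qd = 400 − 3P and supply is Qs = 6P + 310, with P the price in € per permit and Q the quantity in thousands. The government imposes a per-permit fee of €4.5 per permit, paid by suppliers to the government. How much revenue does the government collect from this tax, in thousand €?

Without the tax, 400 − 3P = 6P + 310 gives 9P = 90, so P* = €10 and Q* = 370.
With the tax collected from suppliers, supply shifts: Qs = 6(P − 4.5) + 310.
New equilibrium: buyers pay €13, suppliers receive €8.5, Q = 361. (Wedge: Pb − Ps = 4.5.)
Revenue = t · Q = 4.5 · 361 = €1624.5.

Tax revenue = €1624.5 thousand.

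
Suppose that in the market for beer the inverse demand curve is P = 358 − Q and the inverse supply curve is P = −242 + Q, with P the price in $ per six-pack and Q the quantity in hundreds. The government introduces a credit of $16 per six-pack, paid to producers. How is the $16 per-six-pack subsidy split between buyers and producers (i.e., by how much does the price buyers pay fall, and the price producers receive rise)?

Buyers gain $8 per six-pack; producers gain $8 per six-pack.

Inverting to Q(P) form: Qd = 358 − P; Qs = P + 242.
Without the subsidy, 358 − P = P + 242 gives 2P = 116, so P* = $58 and Q* = 300.
With a per-unit subsidy paid to producers, each receives P + 16 per unit sold, so supply becomes Qs = (P + 16) + 242.
Solving gives Q = 308 with buyers paying $50 and producers receiving $66 (the $16 wedge).
Gain to buyers: $8; to producers: $8. (They sum to $16.)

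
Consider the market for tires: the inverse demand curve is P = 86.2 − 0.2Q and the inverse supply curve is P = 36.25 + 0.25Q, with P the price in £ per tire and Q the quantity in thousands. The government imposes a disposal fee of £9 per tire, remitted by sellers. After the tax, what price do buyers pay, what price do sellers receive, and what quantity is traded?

Buyers pay £68; sellers receive £59; quantity = 91.

Rewrite in direct form: Qd = 431 − 5P and Qs = 4P − 145.
Before the tax: set 431 − 5P = 4P − 145 → P* = £64, Q* = 111.
With the tax collected from sellers, supply shifts: Qs = 4(P − 9) − 145.
Solving gives Q = 91 with buyers paying £68 and sellers receiving £59 (the £9 wedge).
The less price-elastic side of the market bears the larger share of a per-unit tax.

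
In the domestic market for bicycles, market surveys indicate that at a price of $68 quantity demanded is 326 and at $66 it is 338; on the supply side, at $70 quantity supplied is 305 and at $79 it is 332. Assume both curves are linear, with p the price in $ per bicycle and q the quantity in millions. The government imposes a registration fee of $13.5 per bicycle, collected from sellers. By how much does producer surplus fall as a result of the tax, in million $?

Demand slope: (338 − 326)/(66 − 68) = -6, so qd = 734 − 6p.
Supply slope: (332 − 305)/(79 − 70) = 3, so qs = 3p + 95.
Without the tax, 734 − 6p = 3p + 95 gives 9p = 639, so p* = $71 and q* = 308.
With the tax collected from sellers, supply shifts: qs = 3(p − 13.5) + 95.
Solving gives q = 281 with consumers paying $75.5 and sellers receiving $62 (the $13.5 wedge).
ΔPS is the trapezoid between Q = 281 and Q = 308 of height $9: ½ · (308 + 281) · 9 = $2650.5.

Producer surplus falls by $2650.5 million.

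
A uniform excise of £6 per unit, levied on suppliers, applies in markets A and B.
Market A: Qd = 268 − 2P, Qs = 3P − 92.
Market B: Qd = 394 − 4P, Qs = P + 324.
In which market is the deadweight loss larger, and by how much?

Market A, by £7.2.

Market A: pre-tax P* = £72, Q* = 124; post-tax Q = 116.8; deadweight loss = £21.6.
Market B: pre-tax P* = £14, Q* = 338; post-tax Q = 333.2; deadweight loss = £14.4.
Difference: £21.6 vs £14.4 → market A is larger by £7.2.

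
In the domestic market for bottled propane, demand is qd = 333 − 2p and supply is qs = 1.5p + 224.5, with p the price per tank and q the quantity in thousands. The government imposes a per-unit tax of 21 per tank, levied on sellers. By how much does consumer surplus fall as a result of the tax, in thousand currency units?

Consumer surplus falls by 2358 thousand.

Before the tax: set 333 − 2p = 1.5p + 224.5 → p* = 31, q* = 271.
With the tax collected from sellers, supply shifts: qs = 1.5(p − 21) + 224.5.
New equilibrium: buyers pay 40, sellers receive 19, q = 253. (Wedge: pb − ps = 21.)
ΔCS is the trapezoid between Q = 253 and Q = 271 of height 9: ½ · (271 + 253) · 9 = 2358.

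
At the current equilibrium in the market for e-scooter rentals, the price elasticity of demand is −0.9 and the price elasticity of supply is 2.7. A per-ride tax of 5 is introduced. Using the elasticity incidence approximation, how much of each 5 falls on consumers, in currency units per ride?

Consumers bear ≈ 3.75 per ride.

Incidence ratio: consumers' share ≈ εs / (εs + |εd|) = 2.7 / (2.7 + 0.9) = 0.75.
So consumers bear ≈ 0.75 × 5 = 3.75; sellers bear 1.25.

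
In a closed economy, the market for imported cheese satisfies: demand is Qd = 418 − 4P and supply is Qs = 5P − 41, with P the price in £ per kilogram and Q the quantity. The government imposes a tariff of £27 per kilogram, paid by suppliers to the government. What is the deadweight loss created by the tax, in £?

Deadweight loss = £810.

Without the tax, 418 − 4P = 5P − 41 gives 9P = 459, so P* = £51 and Q* = 214.
With the tax collected from suppliers, supply shifts: Qs = 5(P − 27) − 41.
Solving gives Q = 154 with consumers paying £66 and suppliers receiving £39 (the £27 wedge).
Quantity falls by |ΔQ| = |214 − 154| = 60.
DWL = ½ · t · |ΔQ| = ½ · 27 · 60 = £810.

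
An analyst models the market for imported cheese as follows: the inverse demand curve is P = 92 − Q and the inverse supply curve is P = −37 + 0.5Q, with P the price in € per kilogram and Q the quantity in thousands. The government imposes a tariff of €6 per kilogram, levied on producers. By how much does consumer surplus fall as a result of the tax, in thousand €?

Consumer surplus falls by €336 thousand.

Inverting to Q(P) form: Qd = 92 − P; Qs = 2P + 74.
Before the tax: set 92 − P = 2P + 74 → P* = €6, Q* = 86.
With the tax collected from producers, supply shifts: Qs = 2(P − 6) + 74.
New equilibrium: consumers pay €10, producers receive €4, Q = 82. (Wedge: Pb − Ps = 6.)
ΔCS is the trapezoid between Q = 82 and Q = 86 of height €4: ½ · (86 + 82) · 4 = €336.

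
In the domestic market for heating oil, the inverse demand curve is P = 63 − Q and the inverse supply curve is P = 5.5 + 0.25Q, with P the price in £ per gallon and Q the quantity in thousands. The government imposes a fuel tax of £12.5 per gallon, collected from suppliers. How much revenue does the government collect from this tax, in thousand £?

Tax revenue = £450 thousand.

Inverting to Q(P) form: Qd = 63 − P; Qs = 4P − 22.
Before the tax: set 63 − P = 4P − 22 → P* = £17, Q* = 46.
With the tax collected from suppliers, supply shifts: Qs = 4(P − 12.5) − 22.
Solving gives Q = 36 with consumers paying £27 and suppliers receiving £14.5 (the £12.5 wedge).
Revenue = t · Q = 12.5 · 36 = £450.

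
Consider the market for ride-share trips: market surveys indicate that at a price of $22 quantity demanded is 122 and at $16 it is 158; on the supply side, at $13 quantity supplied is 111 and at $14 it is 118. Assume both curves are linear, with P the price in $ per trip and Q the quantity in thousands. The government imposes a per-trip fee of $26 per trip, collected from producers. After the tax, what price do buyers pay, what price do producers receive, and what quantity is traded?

Demand slope: (158 − 122)/(16 − 22) = -6, so Qd = 254 − 6P.
Supply slope: (118 − 111)/(14 − 13) = 7, so Qs = 7P + 20.
Before the tax: set 254 − 6P = 7P + 20 → P* = $18, Q* = 146.
With the tax collected from producers, supply shifts: Qs = 7(P − 26) + 20.
New equilibrium: buyers pay $32, producers receive $6, Q = 62. (Wedge: Pb − Ps = 26.)
The less price-elastic side of the market bears the larger share of a per-unit tax.

Buyers pay $32; producers receive $6; quantity = 62.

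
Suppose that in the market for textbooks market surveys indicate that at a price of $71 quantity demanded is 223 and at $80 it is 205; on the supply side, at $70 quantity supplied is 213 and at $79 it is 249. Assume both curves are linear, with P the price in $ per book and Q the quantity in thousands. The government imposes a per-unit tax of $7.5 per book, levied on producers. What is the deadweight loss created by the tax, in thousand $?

Deadweight loss = $37.5 thousand.

Demand slope: (205 − 223)/(80 − 71) = -2, so Qd = 365 − 2P.
Supply slope: (249 − 213)/(79 − 70) = 4, so Qs = 4P − 67.
Without the tax, 365 − 2P = 4P − 67 gives 6P = 432, so P* = $72 and Q* = 221.
With the tax collected from producers, supply shifts: Qs = 4(P − 7.5) − 67.
Solving gives Q = 211 with buyers paying $77 and producers receiving $69.5 (the $7.5 wedge).
Quantity falls by |ΔQ| = |221 − 211| = 10.
DWL = ½ · t · |ΔQ| = ½ · 7.5 · 10 = $37.5.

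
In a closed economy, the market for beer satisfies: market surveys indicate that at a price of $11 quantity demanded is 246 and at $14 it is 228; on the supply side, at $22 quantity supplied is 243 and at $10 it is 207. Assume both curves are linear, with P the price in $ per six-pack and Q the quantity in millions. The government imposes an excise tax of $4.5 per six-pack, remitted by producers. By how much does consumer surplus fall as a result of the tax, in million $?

Demand slope: (228 − 246)/(14 − 11) = -6, so Qd = 312 − 6P.
Supply slope: (207 − 243)/(10 − 22) = 3, so Qs = 3P + 177.
Before the tax: set 312 − 6P = 3P + 177 → P* = $15, Q* = 222.
With the tax collected from producers, supply shifts: Qs = 3(P − 4.5) + 177.
New equilibrium: buyers pay $16.5, producers receive $12, Q = 213. (Wedge: Pb − Ps = 4.5.)
ΔCS is the trapezoid between Q = 213 and Q = 222 of height $1.5: ½ · (222 + 213) · 1.5 = $326.25.

Consumer surplus falls by $326.25 million.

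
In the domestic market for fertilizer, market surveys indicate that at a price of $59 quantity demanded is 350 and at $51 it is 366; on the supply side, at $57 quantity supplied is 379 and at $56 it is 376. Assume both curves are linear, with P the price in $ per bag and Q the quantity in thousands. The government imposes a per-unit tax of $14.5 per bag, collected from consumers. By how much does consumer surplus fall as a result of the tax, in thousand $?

Demand slope: (366 − 350)/(51 − 59) = -2, so Qd = 468 − 2P.
Supply slope: (376 − 379)/(56 − 57) = 3, so Qs = 3P + 208.
Without the tax, 468 − 2P = 3P + 208 gives 5P = 260, so P* = $52 and Q* = 364.
With the tax collected from consumers, demand (in seller-price terms) shifts: Qd = 468 − 2(P + 14.5).
Solving gives Q = 346.6 with consumers paying $60.7 and sellers receiving $46.2 (the $14.5 wedge).
ΔCS is the trapezoid between Q = 346.6 and Q = 364 of height $8.7: ½ · (364 + 346.6) · 8.7 = $3091.11.

Consumer surplus falls by $3091.11 thousand.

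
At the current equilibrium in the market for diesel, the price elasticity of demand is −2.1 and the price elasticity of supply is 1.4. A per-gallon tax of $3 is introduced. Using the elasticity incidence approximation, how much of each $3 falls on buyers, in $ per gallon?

Incidence ratio: buyers' share ≈ εs / (εs + |εd|) = 1.4 / (1.4 + 2.1) = 0.4.
So buyers bear ≈ 0.4 × $3 = $1.2; producers bear $1.8.

Buyers bear ≈ $1.2 per gallon.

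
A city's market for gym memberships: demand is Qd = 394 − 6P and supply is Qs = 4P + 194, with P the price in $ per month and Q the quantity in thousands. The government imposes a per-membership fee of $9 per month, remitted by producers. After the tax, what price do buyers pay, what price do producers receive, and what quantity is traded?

Buyers pay $23.6; producers receive $14.6; quantity = 252.4.

Without the tax, 394 − 6P = 4P + 194 gives 10P = 200, so P* = $20 and Q* = 274.
With the tax collected from producers, supply shifts: Qs = 4(P − 9) + 194.
New equilibrium: buyers pay $23.6, producers receive $14.6, Q = 252.4. (Wedge: Pb − Ps = 9.)
The less price-elastic side of the market bears the larger share of a per-unit tax.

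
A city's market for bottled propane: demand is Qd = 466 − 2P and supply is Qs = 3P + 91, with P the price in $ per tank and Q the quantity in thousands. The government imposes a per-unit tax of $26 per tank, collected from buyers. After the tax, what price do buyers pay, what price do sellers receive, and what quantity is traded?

Buyers pay $90.6; sellers receive $64.6; quantity = 284.8.

Without the tax, 466 − 2P = 3P + 91 gives 5P = 375, so P* = $75 and Q* = 316.
With the tax collected from buyers, demand (in seller-price terms) shifts: Qd = 466 − 2(P + 26).
New equilibrium: buyers pay $90.6, sellers receive $64.6, Q = 284.8. (Wedge: Pb − Ps = 26.)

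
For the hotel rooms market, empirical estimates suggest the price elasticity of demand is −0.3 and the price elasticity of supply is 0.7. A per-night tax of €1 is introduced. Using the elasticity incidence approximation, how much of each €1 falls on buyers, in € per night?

Incidence ratio: buyers' share ≈ εs / (εs + |εd|) = 0.7 / (0.7 + 0.3) = 0.7.
So buyers bear ≈ 0.7 × €1 = €0.7; suppliers bear €0.3.

Buyers bear ≈ €0.7 per night.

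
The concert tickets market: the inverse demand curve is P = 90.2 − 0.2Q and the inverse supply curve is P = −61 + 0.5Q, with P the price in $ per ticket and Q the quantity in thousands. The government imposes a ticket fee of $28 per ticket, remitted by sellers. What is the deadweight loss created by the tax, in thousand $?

Rewrite in direct form: Qd = 451 − 5P and Qs = 2P + 122.
Before the tax: set 451 − 5P = 2P + 122 → P* = $47, Q* = 216.
With the tax collected from sellers, supply shifts: Qs = 2(P − 28) + 122.
New equilibrium: consumers pay $55, sellers receive $27, Q = 176. (Wedge: Pb − Ps = 28.)
Quantity falls by |ΔQ| = |216 − 176| = 40.
DWL = ½ · t · |ΔQ| = ½ · 28 · 40 = $560.

Deadweight loss = $560 thousand.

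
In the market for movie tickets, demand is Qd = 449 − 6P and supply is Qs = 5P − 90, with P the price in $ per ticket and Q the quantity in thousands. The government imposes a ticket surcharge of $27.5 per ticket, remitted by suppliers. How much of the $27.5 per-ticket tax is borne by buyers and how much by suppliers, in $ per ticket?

Buyers bear $12.5 per ticket; suppliers bear $15 per ticket.

Without the tax, 449 − 6P = 5P − 90 gives 11P = 539, so P* = $49 and Q* = 155.
With the tax collected from suppliers, supply shifts: Qs = 5(P − 27.5) − 90.
Solving gives Q = 80 with buyers paying $61.5 and suppliers receiving $34 (the $27.5 wedge).
Burden on buyers: $12.5; on suppliers: $15. (They sum to $27.5.)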